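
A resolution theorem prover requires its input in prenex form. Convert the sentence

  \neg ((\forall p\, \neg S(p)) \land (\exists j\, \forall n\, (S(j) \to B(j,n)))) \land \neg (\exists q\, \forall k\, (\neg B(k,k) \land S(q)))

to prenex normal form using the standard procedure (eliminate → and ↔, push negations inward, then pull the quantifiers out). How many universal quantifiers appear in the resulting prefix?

2

First replace A → B with ¬A ∨ B.
  \neg ((\forall p\, \neg S(p)) \land (\exists j\, \forall n\, (\neg S(j) \lor B(j,n)))) \land \neg (\exists q\, \forall k\, (\neg B(k,k) \land S(q)))
Drive negations inward (¬∀x A ≡ ∃x ¬A, ¬∃x A ≡ ∀x ¬A, De Morgan for ∧/∨):
  ((\exists p\, S(p)) \lor (\forall j\, \exists n\, (S(j) \land \neg B(j,n)))) \land (\forall q\, \exists k\, (B(k,k) \lor \neg S(q)))
All bound variables are already distinct, so no renaming is needed.
Extract every quantifier outward, since the variables are now distinct and don't occur free across branches:
  \exists p\, \forall j\, \exists n\, \forall q\, \exists k\, ((S(p) \lor S(j) \land \neg B(j,n)) \land (B(k,k) \lor \neg S(q)))
The prefix is \exists p \forall j \exists n \forall q \exists k: 2 universal, 3 existential.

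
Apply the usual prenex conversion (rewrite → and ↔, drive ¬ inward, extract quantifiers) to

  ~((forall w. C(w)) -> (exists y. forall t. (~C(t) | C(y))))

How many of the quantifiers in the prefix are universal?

2

Eliminate → and ↔ using ¬ and ∨.
  ~(~(forall w. C(w)) | (exists y. forall t. (~C(t) | C(y))))
Move each ¬ inward, flipping quantifiers it crosses:
  (forall w. C(w)) & (forall y. exists t. (C(t) & ~C(y)))
All bound variables are already distinct, so no renaming is needed.
Extract every quantifier outward, since the variables are now distinct and don't occur free across branches:
  forall w. forall y. exists t. (C(w) & C(t) & ~C(y))
The prefix is forall w forall y exists t: 2 universal, 1 existential.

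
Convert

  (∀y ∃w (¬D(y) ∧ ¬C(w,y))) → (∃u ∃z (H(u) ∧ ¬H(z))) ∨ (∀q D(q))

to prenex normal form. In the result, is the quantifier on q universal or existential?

universal

Eliminate → and ↔ using ¬ and ∨.
  ¬(∀y ∃w (¬D(y) ∧ ¬C(w,y))) ∨ (∃u ∃z (H(u) ∧ ¬H(z))) ∨ (∀q D(q))
Move each ¬ inward, flipping quantifiers it crosses:
  (∃y ∀w (D(y) ∨ C(w,y))) ∨ (∃u ∃z (H(u) ∧ ¬H(z))) ∨ (∀q D(q))
Finally move all quantifiers to the prefix:
  ∃y ∀w ∃u ∃z ∀q (D(y) ∨ C(w,y) ∨ H(u) ∧ ¬H(z) ∨ D(q))
The quantifier ∀q sits under an even number of negations (counting the antecedent side of each →), so it remains universal.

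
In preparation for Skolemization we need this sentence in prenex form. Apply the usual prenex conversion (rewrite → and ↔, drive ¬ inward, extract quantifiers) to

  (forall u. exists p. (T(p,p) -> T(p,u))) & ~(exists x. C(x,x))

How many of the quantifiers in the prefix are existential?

Eliminate → and ↔ using ¬ and ∨.
  (forall u. exists p. (~T(p,p) | T(p,u))) & ~(exists x. C(x,x))
Drive negations inward (¬∀x A ≡ ∃x ¬A, ¬∃x A ≡ ∀x ¬A, De Morgan for ∧/∨):
  (forall u. exists p. (~T(p,p) | T(p,u))) & (forall x. ~C(x,x))
Extract every quantifier outward, since the variables are now distinct and don't occur free across branches:
  forall u. exists p. forall x. ((~T(p,p) | T(p,u)) & ~C(x,x))
The prefix is forall u exists p forall x: 2 universal, 1 existential.

1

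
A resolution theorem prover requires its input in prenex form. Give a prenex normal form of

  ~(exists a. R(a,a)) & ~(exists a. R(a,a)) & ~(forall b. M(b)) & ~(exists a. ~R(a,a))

Move each ¬ inward, flipping quantifiers it crosses:
  (forall a. ~R(a,a)) & (forall a. ~R(a,a)) & (exists b. ~M(b)) & (forall a. R(a,a))
Give each quantifier a distinct variable: a↦z, a↦c.
  (forall a. ~R(a,a)) & (forall z. ~R(z,z)) & (exists b. ~M(b)) & (forall c. R(c,c))
Pull the quantifiers to the front (each side's bound variable is not free in the other side):
  forall a. forall z. exists b. forall c. (~R(a,a) & ~R(z,z) & ~M(b) & R(c,c))

forall a. forall z. exists b. forall c. (~R(a,a) & ~R(z,z) & ~M(b) & R(c,c))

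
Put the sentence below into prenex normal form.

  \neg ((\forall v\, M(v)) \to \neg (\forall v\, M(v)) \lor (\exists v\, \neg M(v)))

Eliminate → and ↔ using ¬ and ∨.
  \neg (\neg (\forall v\, M(v)) \lor \neg (\forall v\, M(v)) \lor (\exists v\, \neg M(v)))
Drive negations inward (¬∀x A ≡ ∃x ¬A, ¬∃x A ≡ ∀x ¬A, De Morgan for ∧/∨):
  (\forall v\, M(v)) \land (\forall v\, M(v)) \land (\forall v\, M(v))
Rename bound variables to avoid capture: v↦q, v↦w1.
  (\forall v\, M(v)) \land (\forall q\, M(q)) \land (\forall w1\, M(w1))
Pull the quantifiers to the front (each side's bound variable is not free in the other side):
  \forall v\, \forall q\, \forall w1\, (M(v) \land M(q) \land M(w1))

\forall v\, \forall q\, \forall w1\, (M(v) \land M(q) \land M(w1))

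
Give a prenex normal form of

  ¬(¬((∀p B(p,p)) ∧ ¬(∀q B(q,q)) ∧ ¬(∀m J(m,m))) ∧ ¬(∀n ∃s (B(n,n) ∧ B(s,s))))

Move each ¬ inward, flipping quantifiers it crosses:
  (∀p B(p,p)) ∧ (∃q ¬B(q,q)) ∧ (∃m ¬J(m,m)) ∨ (∀n ∃s (B(n,n) ∧ B(s,s)))
All bound variables are already distinct, so no renaming is needed.
Finally move all quantifiers to the prefix:
  ∀p ∃q ∃m ∀n ∃s (B(p,p) ∧ ¬B(q,q) ∧ ¬J(m,m) ∨ B(n,n) ∧ B(s,s))

∀p ∃q ∃m ∀n ∃s (B(p,p) ∧ ¬B(q,q) ∧ ¬J(m,m) ∨ B(n,n) ∧ B(s,s))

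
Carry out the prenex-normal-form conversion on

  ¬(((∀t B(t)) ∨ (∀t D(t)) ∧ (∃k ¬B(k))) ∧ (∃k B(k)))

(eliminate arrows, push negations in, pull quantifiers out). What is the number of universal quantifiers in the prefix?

2

Drive negations inward (¬∀x A ≡ ∃x ¬A, ¬∃x A ≡ ∀x ¬A, De Morgan for ∧/∨):
  (∃t ¬B(t)) ∧ ((∃t ¬D(t)) ∨ (∀k B(k))) ∨ (∀k ¬B(k))
Rename bound variables to avoid capture: t↦z, k↦v.
  (∃t ¬B(t)) ∧ ((∃z ¬D(z)) ∨ (∀k B(k))) ∨ (∀v ¬B(v))
Finally move all quantifiers to the prefix:
  ∃t ∃z ∀k ∀v (¬B(t) ∧ (¬D(z) ∨ B(k)) ∨ ¬B(v))
The prefix is ∃t ∃z ∀k ∀v: 2 universal, 2 existential.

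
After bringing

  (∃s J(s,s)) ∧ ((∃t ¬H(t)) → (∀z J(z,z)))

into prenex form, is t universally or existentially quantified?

Eliminate → and ↔ using ¬ and ∨.
  (∃s J(s,s)) ∧ (¬(∃t ¬H(t)) ∨ (∀z J(z,z)))
Move each ¬ inward, flipping quantifiers it crosses:
  (∃s J(s,s)) ∧ ((∀t H(t)) ∨ (∀z J(z,z)))
Pull the quantifiers to the front (each side's bound variable is not free in the other side):
  ∃s ∀t ∀z (J(s,s) ∧ (H(t) ∨ J(z,z)))
The quantifier ∃t sits under an odd number of negations (counting the antecedent side of each →), so it flips to ∀t.

universal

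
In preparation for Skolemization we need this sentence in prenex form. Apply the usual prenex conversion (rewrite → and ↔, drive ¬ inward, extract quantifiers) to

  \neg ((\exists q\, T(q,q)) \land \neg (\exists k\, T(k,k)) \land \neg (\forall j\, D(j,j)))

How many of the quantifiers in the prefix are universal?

2

Move each ¬ inward, flipping quantifiers it crosses:
  (\forall q\, \neg T(q,q)) \lor (\exists k\, T(k,k)) \lor (\forall j\, D(j,j))
All bound variables are already distinct, so no renaming is needed.
Finally move all quantifiers to the prefix:
  \forall q\, \exists k\, \forall j\, (\neg T(q,q) \lor T(k,k) \lor D(j,j))
The prefix is \forall q \exists k \forall j: 2 universal, 1 existential.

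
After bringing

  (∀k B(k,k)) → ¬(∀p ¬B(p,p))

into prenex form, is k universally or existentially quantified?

existential

First replace A → B with ¬A ∨ B.
  ¬(∀k B(k,k)) ∨ ¬(∀p ¬B(p,p))
Push ¬ through the quantifiers and connectives to reach negation normal form:
  (∃k ¬B(k,k)) ∨ (∃p B(p,p))
All bound variables are already distinct, so no renaming is needed.
Finally move all quantifiers to the prefix:
  ∃k ∃p (¬B(k,k) ∨ B(p,p))
The quantifier ∀k sits under an odd number of negations (counting the antecedent side of each →), so it flips to ∃k.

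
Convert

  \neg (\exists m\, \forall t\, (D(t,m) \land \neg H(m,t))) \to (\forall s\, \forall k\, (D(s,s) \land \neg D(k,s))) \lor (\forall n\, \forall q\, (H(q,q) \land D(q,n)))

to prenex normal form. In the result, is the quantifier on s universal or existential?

universal

First replace A → B with ¬A ∨ B.
  \neg \neg (\exists m\, \forall t\, (D(t,m) \land \neg H(m,t))) \lor (\forall s\, \forall k\, (D(s,s) \land \neg D(k,s))) \lor (\forall n\, \forall q\, (H(q,q) \land D(q,n)))
Move each ¬ inward, flipping quantifiers it crosses:
  (\exists m\, \forall t\, (D(t,m) \land \neg H(m,t))) \lor (\forall s\, \forall k\, (D(s,s) \land \neg D(k,s))) \lor (\forall n\, \forall q\, (H(q,q) \land D(q,n)))
Finally move all quantifiers to the prefix:
  \exists m\, \forall t\, \forall s\, \forall k\, \forall n\, \forall q\, (D(t,m) \land \neg H(m,t) \lor D(s,s) \land \neg D(k,s) \lor H(q,q) \land D(q,n))
The quantifier \forall s sits under an even number of negations (counting the antecedent side of each →), so it remains universal.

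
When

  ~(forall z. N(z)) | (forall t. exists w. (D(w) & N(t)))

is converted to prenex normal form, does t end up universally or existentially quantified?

Move each ¬ inward, flipping quantifiers it crosses:
  (exists z. ~N(z)) | (forall t. exists w. (D(w) & N(t)))
All bound variables are already distinct, so no renaming is needed.
Pull the quantifiers to the front (each side's bound variable is not free in the other side):
  exists z. forall t. exists w. (~N(z) | D(w) & N(t))
The quantifier forall t sits under an even number of negations, so it remains universal.

universal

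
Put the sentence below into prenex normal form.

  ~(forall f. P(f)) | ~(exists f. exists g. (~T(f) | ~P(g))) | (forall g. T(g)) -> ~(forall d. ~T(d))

Eliminate → and ↔ using ¬ and ∨.
  ~(~(forall f. P(f)) | ~(exists f. exists g. (~T(f) | ~P(g))) | (forall g. T(g))) | ~(forall d. ~T(d))
Move each ¬ inward, flipping quantifiers it crosses:
  (forall f. P(f)) & (exists f. exists g. (~T(f) | ~P(g))) & (exists g. ~T(g)) | (exists d. T(d))
Give each quantifier a distinct variable: f↦u, g↦c.
  (forall f. P(f)) & (exists u. exists g. (~T(u) | ~P(g))) & (exists c. ~T(c)) | (exists d. T(d))
Finally move all quantifiers to the prefix:
  forall f. exists u. exists g. exists c. exists d. (P(f) & (~T(u) | ~P(g)) & ~T(c) | T(d))

forall f. exists u. exists g. exists c. exists d. (P(f) & (~T(u) | ~P(g)) & ~T(c) | T(d))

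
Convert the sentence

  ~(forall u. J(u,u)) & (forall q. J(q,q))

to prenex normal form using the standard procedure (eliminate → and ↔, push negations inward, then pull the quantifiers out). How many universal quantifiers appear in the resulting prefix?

1

Move each ¬ inward, flipping quantifiers it crosses:
  (exists u. ~J(u,u)) & (forall q. J(q,q))
Finally move all quantifiers to the prefix:
  exists u. forall q. (~J(u,u) & J(q,q))
The prefix is exists u forall q: 1 universal, 1 existential.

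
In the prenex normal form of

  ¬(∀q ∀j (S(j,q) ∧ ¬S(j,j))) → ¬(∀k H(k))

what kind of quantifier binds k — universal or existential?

First replace A → B with ¬A ∨ B.
  ¬¬(∀q ∀j (S(j,q) ∧ ¬S(j,j))) ∨ ¬(∀k H(k))
Move each ¬ inward, flipping quantifiers it crosses:
  (∀q ∀j (S(j,q) ∧ ¬S(j,j))) ∨ (∃k ¬H(k))
All bound variables are already distinct, so no renaming is needed.
Finally move all quantifiers to the prefix:
  ∀q ∀j ∃k (S(j,q) ∧ ¬S(j,j) ∨ ¬H(k))
The quantifier ∀k sits under an odd number of negations (counting the antecedent side of each →), so it flips to ∃k.

existential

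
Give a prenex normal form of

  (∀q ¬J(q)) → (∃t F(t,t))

∃q ∃t (J(q) ∨ F(t,t))

Eliminate → and ↔ using ¬ and ∨.
  ¬(∀q ¬J(q)) ∨ (∃t F(t,t))
Drive negations inward (¬∀x A ≡ ∃x ¬A, ¬∃x A ≡ ∀x ¬A, De Morgan for ∧/∨):
  (∃q J(q)) ∨ (∃t F(t,t))
All bound variables are already distinct, so no renaming is needed.
Finally move all quantifiers to the prefix:
  ∃q ∃t (J(q) ∨ F(t,t))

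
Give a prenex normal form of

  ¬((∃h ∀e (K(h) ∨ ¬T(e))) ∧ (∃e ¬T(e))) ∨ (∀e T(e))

∀h ∃e ∀u1 ∀x1 (¬K(h) ∧ T(e) ∨ T(u1) ∨ T(x1))

Drive negations inward (¬∀x A ≡ ∃x ¬A, ¬∃x A ≡ ∀x ¬A, De Morgan for ∧/∨):
  (∀h ∃e (¬K(h) ∧ T(e))) ∨ (∀e T(e)) ∨ (∀e T(e))
Standardize variables apart so no two quantifiers bind the same name: e↦u1, e↦x1.
  (∀h ∃e (¬K(h) ∧ T(e))) ∨ (∀u1 T(u1)) ∨ (∀x1 T(x1))
Extract every quantifier outward, since the variables are now distinct and don't occur free across branches:
  ∀h ∃e ∀u1 ∀x1 (¬K(h) ∧ T(e) ∨ T(u1) ∨ T(x1))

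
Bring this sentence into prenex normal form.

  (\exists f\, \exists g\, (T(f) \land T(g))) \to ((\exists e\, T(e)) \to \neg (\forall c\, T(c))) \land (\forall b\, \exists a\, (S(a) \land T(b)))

First replace A → B with ¬A ∨ B.
  \neg (\exists f\, \exists g\, (T(f) \land T(g))) \lor (\neg (\exists e\, T(e)) \lor \neg (\forall c\, T(c))) \land (\forall b\, \exists a\, (S(a) \land T(b)))
Move each ¬ inward, flipping quantifiers it crosses:
  (\forall f\, \forall g\, (\neg T(f) \lor \neg T(g))) \lor ((\forall e\, \neg T(e)) \lor (\exists c\, \neg T(c))) \land (\forall b\, \exists a\, (S(a) \land T(b)))
Pull the quantifiers to the front (each side's bound variable is not free in the other side):
  \forall f\, \forall g\, \forall e\, \exists c\, \forall b\, \exists a\, (\neg T(f) \lor \neg T(g) \lor (\neg T(e) \lor \neg T(c)) \land S(a) \land T(b))

\forall f\, \forall g\, \forall e\, \exists c\, \forall b\, \exists a\, (\neg T(f) \lor \neg T(g) \lor (\neg T(e) \lor \neg T(c)) \land S(a) \land T(b))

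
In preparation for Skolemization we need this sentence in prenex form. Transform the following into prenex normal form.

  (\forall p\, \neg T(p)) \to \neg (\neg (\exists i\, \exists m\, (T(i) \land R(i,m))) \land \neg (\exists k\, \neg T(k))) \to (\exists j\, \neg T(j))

First replace A → B with ¬A ∨ B.
  \neg (\forall p\, \neg T(p)) \lor \neg \neg (\neg (\exists i\, \exists m\, (T(i) \land R(i,m))) \land \neg (\exists k\, \neg T(k))) \lor (\exists j\, \neg T(j))
Drive negations inward (¬∀x A ≡ ∃x ¬A, ¬∃x A ≡ ∀x ¬A, De Morgan for ∧/∨):
  (\exists p\, T(p)) \lor (\forall i\, \forall m\, (\neg T(i) \lor \neg R(i,m))) \land (\forall k\, T(k)) \lor (\exists j\, \neg T(j))
Finally move all quantifiers to the prefix:
  \exists p\, \forall i\, \forall m\, \forall k\, \exists j\, (T(p) \lor (\neg T(i) \lor \neg R(i,m)) \land T(k) \lor \neg T(j))

\exists p\, \forall i\, \forall m\, \forall k\, \exists j\, (T(p) \lor (\neg T(i) \lor \neg R(i,m)) \land T(k) \lor \neg T(j))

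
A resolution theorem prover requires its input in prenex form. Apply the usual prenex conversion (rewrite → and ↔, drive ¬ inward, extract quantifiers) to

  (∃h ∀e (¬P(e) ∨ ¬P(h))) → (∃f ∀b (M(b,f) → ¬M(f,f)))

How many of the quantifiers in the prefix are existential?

2

Eliminate → and ↔ using ¬ and ∨.
  ¬(∃h ∀e (¬P(e) ∨ ¬P(h))) ∨ (∃f ∀b (¬M(b,f) ∨ ¬M(f,f)))
Drive negations inward (¬∀x A ≡ ∃x ¬A, ¬∃x A ≡ ∀x ¬A, De Morgan for ∧/∨):
  (∀h ∃e (P(e) ∧ P(h))) ∨ (∃f ∀b (¬M(b,f) ∨ ¬M(f,f)))
All bound variables are already distinct, so no renaming is needed.
Finally move all quantifiers to the prefix:
  ∀h ∃e ∃f ∀b (P(e) ∧ P(h) ∨ ¬M(b,f) ∨ ¬M(f,f))
The prefix is ∀h ∃e ∃f ∀b: 2 universal, 2 existential.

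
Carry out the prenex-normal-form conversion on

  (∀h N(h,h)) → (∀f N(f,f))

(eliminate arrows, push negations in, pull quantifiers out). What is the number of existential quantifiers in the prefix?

1

Rewrite implications/biconditionals: A → B as ¬A ∨ B.
  ¬(∀h N(h,h)) ∨ (∀f N(f,f))
Drive negations inward (¬∀x A ≡ ∃x ¬A, ¬∃x A ≡ ∀x ¬A, De Morgan for ∧/∨):
  (∃h ¬N(h,h)) ∨ (∀f N(f,f))
All bound variables are already distinct, so no renaming is needed.
Finally move all quantifiers to the prefix:
  ∃h ∀f (¬N(h,h) ∨ N(f,f))
The prefix is ∃h ∀f: 1 universal, 1 existential.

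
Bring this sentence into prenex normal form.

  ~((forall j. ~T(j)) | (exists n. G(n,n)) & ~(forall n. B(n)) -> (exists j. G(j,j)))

Rewrite implications/biconditionals: A → B as ¬A ∨ B.
  ~(~((forall j. ~T(j)) | (exists n. G(n,n)) & ~(forall n. B(n))) | (exists j. G(j,j)))
Drive negations inward (¬∀x A ≡ ∃x ¬A, ¬∃x A ≡ ∀x ¬A, De Morgan for ∧/∨):
  ((forall j. ~T(j)) | (exists n. G(n,n)) & (exists n. ~B(n))) & (forall j. ~G(j,j))
Rename bound variables to avoid capture: n↦p, j↦x.
  ((forall j. ~T(j)) | (exists n. G(n,n)) & (exists p. ~B(p))) & (forall x. ~G(x,x))
Extract every quantifier outward, since the variables are now distinct and don't occur free across branches:
  forall j. exists n. exists p. forall x. ((~T(j) | G(n,n) & ~B(p)) & ~G(x,x))

forall j. exists n. exists p. forall x. ((~T(j) | G(n,n) & ~B(p)) & ~G(x,x))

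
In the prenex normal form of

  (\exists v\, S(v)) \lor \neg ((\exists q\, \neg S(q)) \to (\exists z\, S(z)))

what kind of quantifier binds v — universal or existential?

existential

First replace A → B with ¬A ∨ B.
  (\exists v\, S(v)) \lor \neg (\neg (\exists q\, \neg S(q)) \lor (\exists z\, S(z)))
Move each ¬ inward, flipping quantifiers it crosses:
  (\exists v\, S(v)) \lor (\exists q\, \neg S(q)) \land (\forall z\, \neg S(z))
Extract every quantifier outward, since the variables are now distinct and don't occur free across branches:
  \exists v\, \exists q\, \forall z\, (S(v) \lor \neg S(q) \land \neg S(z))
The quantifier \exists v sits under an even number of negations (counting the antecedent side of each →), so it remains existential.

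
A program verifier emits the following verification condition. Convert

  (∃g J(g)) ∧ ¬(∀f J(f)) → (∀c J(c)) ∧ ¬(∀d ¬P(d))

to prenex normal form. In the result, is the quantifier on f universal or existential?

Rewrite implications/biconditionals: A → B as ¬A ∨ B.
  ¬((∃g J(g)) ∧ ¬(∀f J(f))) ∨ (∀c J(c)) ∧ ¬(∀d ¬P(d))
Move each ¬ inward, flipping quantifiers it crosses:
  (∀g ¬J(g)) ∨ (∀f J(f)) ∨ (∀c J(c)) ∧ (∃d P(d))
All bound variables are already distinct, so no renaming is needed.
Pull the quantifiers to the front (each side's bound variable is not free in the other side):
  ∀g ∀f ∀c ∃d (¬J(g) ∨ J(f) ∨ J(c) ∧ P(d))
The quantifier ∀f sits under an even number of negations (counting the antecedent side of each →), so it remains universal.

universal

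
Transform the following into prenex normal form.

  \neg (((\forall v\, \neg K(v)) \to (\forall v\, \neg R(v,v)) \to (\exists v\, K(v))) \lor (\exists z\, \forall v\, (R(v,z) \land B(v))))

First replace A → B with ¬A ∨ B.
  \neg (\neg (\forall v\, \neg K(v)) \lor \neg (\forall v\, \neg R(v,v)) \lor (\exists v\, K(v)) \lor (\exists z\, \forall v\, (R(v,z) \land B(v))))
Drive negations inward (¬∀x A ≡ ∃x ¬A, ¬∃x A ≡ ∀x ¬A, De Morgan for ∧/∨):
  (\forall v\, \neg K(v)) \land (\forall v\, \neg R(v,v)) \land (\forall v\, \neg K(v)) \land (\forall z\, \exists v\, (\neg R(v,z) \lor \neg B(v)))
Standardize variables apart so no two quantifiers bind the same name: v↦u1, v↦v1, v↦z1.
  (\forall v\, \neg K(v)) \land (\forall u1\, \neg R(u1,u1)) \land (\forall v1\, \neg K(v1)) \land (\forall z\, \exists z1\, (\neg R(z1,z) \lor \neg B(z1)))
Finally move all quantifiers to the prefix:
  \forall v\, \forall u1\, \forall v1\, \forall z\, \exists z1\, (\neg K(v) \land \neg R(u1,u1) \land \neg K(v1) \land (\neg R(z1,z) \lor \neg B(z1)))

\forall v\, \forall u1\, \forall v1\, \forall z\, \exists z1\, (\neg K(v) \land \neg R(u1,u1) \land \neg K(v1) \land (\neg R(z1,z) \lor \neg B(z1)))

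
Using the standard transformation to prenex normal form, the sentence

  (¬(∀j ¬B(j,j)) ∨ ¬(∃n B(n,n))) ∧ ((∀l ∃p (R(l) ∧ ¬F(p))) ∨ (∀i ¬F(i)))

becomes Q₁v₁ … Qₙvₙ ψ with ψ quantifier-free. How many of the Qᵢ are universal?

3

Push ¬ through the quantifiers and connectives to reach negation normal form:
  ((∃j B(j,j)) ∨ (∀n ¬B(n,n))) ∧ ((∀l ∃p (R(l) ∧ ¬F(p))) ∨ (∀i ¬F(i)))
Pull the quantifiers to the front (each side's bound variable is not free in the other side):
  ∃j ∀n ∀l ∃p ∀i ((B(j,j) ∨ ¬B(n,n)) ∧ (R(l) ∧ ¬F(p) ∨ ¬F(i)))
The prefix is ∃j ∀n ∀l ∃p ∀i: 3 universal, 2 existential.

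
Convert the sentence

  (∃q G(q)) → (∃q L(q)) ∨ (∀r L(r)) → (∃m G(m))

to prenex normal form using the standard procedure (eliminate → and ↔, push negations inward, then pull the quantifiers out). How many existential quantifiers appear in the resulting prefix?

2

Rewrite implications/biconditionals: A → B as ¬A ∨ B.
  ¬(∃q G(q)) ∨ ¬((∃q L(q)) ∨ (∀r L(r))) ∨ (∃m G(m))
Push ¬ through the quantifiers and connectives to reach negation normal form:
  (∀q ¬G(q)) ∨ (∀q ¬L(q)) ∧ (∃r ¬L(r)) ∨ (∃m G(m))
Standardize variables apart so no two quantifiers bind the same name: q↦v1.
  (∀q ¬G(q)) ∨ (∀v1 ¬L(v1)) ∧ (∃r ¬L(r)) ∨ (∃m G(m))
Finally move all quantifiers to the prefix:
  ∀q ∀v1 ∃r ∃m (¬G(q) ∨ ¬L(v1) ∧ ¬L(r) ∨ G(m))
The prefix is ∀q ∀v1 ∃r ∃m: 2 universal, 2 existential.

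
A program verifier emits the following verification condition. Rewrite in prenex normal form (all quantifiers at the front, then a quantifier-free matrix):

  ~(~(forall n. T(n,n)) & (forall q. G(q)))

Move each ¬ inward, flipping quantifiers it crosses:
  (forall n. T(n,n)) | (exists q. ~G(q))
All bound variables are already distinct, so no renaming is needed.
Finally move all quantifiers to the prefix:
  forall n. exists q. (T(n,n) | ~G(q))

forall n. exists q. (T(n,n) | ~G(q))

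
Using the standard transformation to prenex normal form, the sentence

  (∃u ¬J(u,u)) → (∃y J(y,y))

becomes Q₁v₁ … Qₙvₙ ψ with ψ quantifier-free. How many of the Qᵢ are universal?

1

Rewrite implications/biconditionals: A → B as ¬A ∨ B.
  ¬(∃u ¬J(u,u)) ∨ (∃y J(y,y))
Drive negations inward (¬∀x A ≡ ∃x ¬A, ¬∃x A ≡ ∀x ¬A, De Morgan for ∧/∨):
  (∀u J(u,u)) ∨ (∃y J(y,y))
Extract every quantifier outward, since the variables are now distinct and don't occur free across branches:
  ∀u ∃y (J(u,u) ∨ J(y,y))
The prefix is ∀u ∃y: 1 universal, 1 existential.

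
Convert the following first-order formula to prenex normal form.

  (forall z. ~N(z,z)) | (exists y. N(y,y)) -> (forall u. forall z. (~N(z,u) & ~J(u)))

Rewrite implications/biconditionals: A → B as ¬A ∨ B.
  ~((forall z. ~N(z,z)) | (exists y. N(y,y))) | (forall u. forall z. (~N(z,u) & ~J(u)))
Move each ¬ inward, flipping quantifiers it crosses:
  (exists z. N(z,z)) & (forall y. ~N(y,y)) | (forall u. forall z. (~N(z,u) & ~J(u)))
Rename bound variables to avoid capture: z↦q.
  (exists z. N(z,z)) & (forall y. ~N(y,y)) | (forall u. forall q. (~N(q,u) & ~J(u)))
Extract every quantifier outward, since the variables are now distinct and don't occur free across branches:
  exists z. forall y. forall u. forall q. (N(z,z) & ~N(y,y) | ~N(q,u) & ~J(u))

exists z. forall y. forall u. forall q. (N(z,z) & ~N(y,y) | ~N(q,u) & ~J(u))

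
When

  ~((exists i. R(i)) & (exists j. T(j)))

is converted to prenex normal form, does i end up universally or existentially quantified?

universal

Move each ¬ inward, flipping quantifiers it crosses:
  (forall i. ~R(i)) | (forall j. ~T(j))
All bound variables are already distinct, so no renaming is needed.
Finally move all quantifiers to the prefix:
  forall i. forall j. (~R(i) | ~T(j))
The quantifier exists i sits under an odd number of negations, so it flips to forall i.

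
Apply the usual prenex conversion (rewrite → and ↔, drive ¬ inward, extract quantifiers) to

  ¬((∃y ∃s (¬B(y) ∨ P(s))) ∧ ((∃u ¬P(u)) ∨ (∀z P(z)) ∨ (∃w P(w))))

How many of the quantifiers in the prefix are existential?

1

Move each ¬ inward, flipping quantifiers it crosses:
  (∀y ∀s (B(y) ∧ ¬P(s))) ∨ (∀u P(u)) ∧ (∃z ¬P(z)) ∧ (∀w ¬P(w))
All bound variables are already distinct, so no renaming is needed.
Extract every quantifier outward, since the variables are now distinct and don't occur free across branches:
  ∀y ∀s ∀u ∃z ∀w (B(y) ∧ ¬P(s) ∨ P(u) ∧ ¬P(z) ∧ ¬P(w))
The prefix is ∀y ∀s ∀u ∃z ∀w: 4 universal, 1 existential.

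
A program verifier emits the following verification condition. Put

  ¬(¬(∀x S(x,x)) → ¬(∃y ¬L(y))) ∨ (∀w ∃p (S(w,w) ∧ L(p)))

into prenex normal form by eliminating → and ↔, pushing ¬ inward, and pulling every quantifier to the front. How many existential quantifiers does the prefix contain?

Eliminate → and ↔ using ¬ and ∨.
  ¬(¬¬(∀x S(x,x)) ∨ ¬(∃y ¬L(y))) ∨ (∀w ∃p (S(w,w) ∧ L(p)))
Move each ¬ inward, flipping quantifiers it crosses:
  (∃x ¬S(x,x)) ∧ (∃y ¬L(y)) ∨ (∀w ∃p (S(w,w) ∧ L(p)))
Pull the quantifiers to the front (each side's bound variable is not free in the other side):
  ∃x ∃y ∀w ∃p (¬S(x,x) ∧ ¬L(y) ∨ S(w,w) ∧ L(p))
The prefix is ∃x ∃y ∀w ∃p: 1 universal, 3 existential.

3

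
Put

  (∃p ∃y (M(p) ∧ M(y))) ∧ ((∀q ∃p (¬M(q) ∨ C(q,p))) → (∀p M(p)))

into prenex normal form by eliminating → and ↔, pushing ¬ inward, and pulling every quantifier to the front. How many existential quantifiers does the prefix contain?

Rewrite implications/biconditionals: A → B as ¬A ∨ B.
  (∃p ∃y (M(p) ∧ M(y))) ∧ (¬(∀q ∃p (¬M(q) ∨ C(q,p))) ∨ (∀p M(p)))
Push ¬ through the quantifiers and connectives to reach negation normal form:
  (∃p ∃y (M(p) ∧ M(y))) ∧ ((∃q ∀p (M(q) ∧ ¬C(q,p))) ∨ (∀p M(p)))
Standardize variables apart so no two quantifiers bind the same name: p↦y1, p↦r.
  (∃p ∃y (M(p) ∧ M(y))) ∧ ((∃q ∀y1 (M(q) ∧ ¬C(q,y1))) ∨ (∀r M(r)))
Pull the quantifiers to the front (each side's bound variable is not free in the other side):
  ∃p ∃y ∃q ∀y1 ∀r (M(p) ∧ M(y) ∧ (M(q) ∧ ¬C(q,y1) ∨ M(r)))
The prefix is ∃p ∃y ∃q ∀y1 ∀r: 2 universal, 3 existential.

3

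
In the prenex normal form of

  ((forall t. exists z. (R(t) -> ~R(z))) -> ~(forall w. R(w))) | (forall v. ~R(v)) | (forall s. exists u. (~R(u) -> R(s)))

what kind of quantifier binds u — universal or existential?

existential

First replace A → B with ¬A ∨ B.
  ~(forall t. exists z. (~R(t) | ~R(z))) | ~(forall w. R(w)) | (forall v. ~R(v)) | (forall s. exists u. (~~R(u) | R(s)))
Drive negations inward (¬∀x A ≡ ∃x ¬A, ¬∃x A ≡ ∀x ¬A, De Morgan for ∧/∨):
  (exists t. forall z. (R(t) & R(z))) | (exists w. ~R(w)) | (forall v. ~R(v)) | (forall s. exists u. (R(u) | R(s)))
All bound variables are already distinct, so no renaming is needed.
Pull the quantifiers to the front (each side's bound variable is not free in the other side):
  exists t. forall z. exists w. forall v. forall s. exists u. (R(t) & R(z) | ~R(w) | ~R(v) | R(u) | R(s))
The quantifier exists u sits under an even number of negations (counting the antecedent side of each →), so it remains existential.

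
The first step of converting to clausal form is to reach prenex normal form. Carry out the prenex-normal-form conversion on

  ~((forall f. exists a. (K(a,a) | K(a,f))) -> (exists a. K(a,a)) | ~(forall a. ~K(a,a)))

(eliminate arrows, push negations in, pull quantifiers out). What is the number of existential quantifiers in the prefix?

Rewrite implications/biconditionals: A → B as ¬A ∨ B.
  ~(~(forall f. exists a. (K(a,a) | K(a,f))) | (exists a. K(a,a)) | ~(forall a. ~K(a,a)))
Drive negations inward (¬∀x A ≡ ∃x ¬A, ¬∃x A ≡ ∀x ¬A, De Morgan for ∧/∨):
  (forall f. exists a. (K(a,a) | K(a,f))) & (forall a. ~K(a,a)) & (forall a. ~K(a,a))
Give each quantifier a distinct variable: a↦s, a↦t.
  (forall f. exists a. (K(a,a) | K(a,f))) & (forall s. ~K(s,s)) & (forall t. ~K(t,t))
Extract every quantifier outward, since the variables are now distinct and don't occur free across branches:
  forall f. exists a. forall s. forall t. ((K(a,a) | K(a,f)) & ~K(s,s) & ~K(t,t))
The prefix is forall f exists a forall s forall t: 3 universal, 1 existential.

1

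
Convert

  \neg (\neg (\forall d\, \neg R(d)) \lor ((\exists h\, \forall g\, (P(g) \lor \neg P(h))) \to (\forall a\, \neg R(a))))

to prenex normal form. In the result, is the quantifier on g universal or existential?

Eliminate → and ↔ using ¬ and ∨.
  \neg (\neg (\forall d\, \neg R(d)) \lor \neg (\exists h\, \forall g\, (P(g) \lor \neg P(h))) \lor (\forall a\, \neg R(a)))
Push ¬ through the quantifiers and connectives to reach negation normal form:
  (\forall d\, \neg R(d)) \land (\exists h\, \forall g\, (P(g) \lor \neg P(h))) \land (\exists a\, R(a))
All bound variables are already distinct, so no renaming is needed.
Pull the quantifiers to the front (each side's bound variable is not free in the other side):
  \forall d\, \exists h\, \forall g\, \exists a\, (\neg R(d) \land (P(g) \lor \neg P(h)) \land R(a))
The quantifier \forall g sits under an even number of negations (counting the antecedent side of each →), so it remains universal.

universal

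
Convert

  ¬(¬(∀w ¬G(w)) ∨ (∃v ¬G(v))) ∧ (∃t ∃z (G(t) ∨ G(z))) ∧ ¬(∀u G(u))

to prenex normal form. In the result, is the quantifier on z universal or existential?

Move each ¬ inward, flipping quantifiers it crosses:
  (∀w ¬G(w)) ∧ (∀v G(v)) ∧ (∃t ∃z (G(t) ∨ G(z))) ∧ (∃u ¬G(u))
Finally move all quantifiers to the prefix:
  ∀w ∀v ∃t ∃z ∃u (¬G(w) ∧ G(v) ∧ (G(t) ∨ G(z)) ∧ ¬G(u))
The quantifier ∃z sits under an even number of negations, so it remains existential.

existential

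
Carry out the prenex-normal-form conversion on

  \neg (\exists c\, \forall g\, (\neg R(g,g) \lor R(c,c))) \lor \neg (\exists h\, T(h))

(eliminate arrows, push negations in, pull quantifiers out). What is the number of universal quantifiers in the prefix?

Drive negations inward (¬∀x A ≡ ∃x ¬A, ¬∃x A ≡ ∀x ¬A, De Morgan for ∧/∨):
  (\forall c\, \exists g\, (R(g,g) \land \neg R(c,c))) \lor (\forall h\, \neg T(h))
All bound variables are already distinct, so no renaming is needed.
Finally move all quantifiers to the prefix:
  \forall c\, \exists g\, \forall h\, (R(g,g) \land \neg R(c,c) \lor \neg T(h))
The prefix is \forall c \exists g \forall h: 2 universal, 1 existential.

2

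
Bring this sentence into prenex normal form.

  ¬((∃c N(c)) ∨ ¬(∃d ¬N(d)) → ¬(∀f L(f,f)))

∃c ∀d ∀f ((N(c) ∨ N(d)) ∧ L(f,f))

Rewrite implications/biconditionals: A → B as ¬A ∨ B.
  ¬(¬((∃c N(c)) ∨ ¬(∃d ¬N(d))) ∨ ¬(∀f L(f,f)))
Push ¬ through the quantifiers and connectives to reach negation normal form:
  ((∃c N(c)) ∨ (∀d N(d))) ∧ (∀f L(f,f))
Pull the quantifiers to the front (each side's bound variable is not free in the other side):
  ∃c ∀d ∀f ((N(c) ∨ N(d)) ∧ L(f,f))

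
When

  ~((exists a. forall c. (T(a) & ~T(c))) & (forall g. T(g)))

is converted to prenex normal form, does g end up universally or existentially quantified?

Drive negations inward (¬∀x A ≡ ∃x ¬A, ¬∃x A ≡ ∀x ¬A, De Morgan for ∧/∨):
  (forall a. exists c. (~T(a) | T(c))) | (exists g. ~T(g))
All bound variables are already distinct, so no renaming is needed.
Pull the quantifiers to the front (each side's bound variable is not free in the other side):
  forall a. exists c. exists g. (~T(a) | T(c) | ~T(g))
The quantifier forall g sits under an odd number of negations, so it flips to exists g.

existential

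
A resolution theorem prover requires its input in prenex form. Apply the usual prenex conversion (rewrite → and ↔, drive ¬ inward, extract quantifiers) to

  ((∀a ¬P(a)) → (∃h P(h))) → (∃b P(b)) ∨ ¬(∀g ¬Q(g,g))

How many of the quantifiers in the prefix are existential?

2

Rewrite implications/biconditionals: A → B as ¬A ∨ B.
  ¬(¬(∀a ¬P(a)) ∨ (∃h P(h))) ∨ (∃b P(b)) ∨ ¬(∀g ¬Q(g,g))
Move each ¬ inward, flipping quantifiers it crosses:
  (∀a ¬P(a)) ∧ (∀h ¬P(h)) ∨ (∃b P(b)) ∨ (∃g Q(g,g))
All bound variables are already distinct, so no renaming is needed.
Finally move all quantifiers to the prefix:
  ∀a ∀h ∃b ∃g (¬P(a) ∧ ¬P(h) ∨ P(b) ∨ Q(g,g))
The prefix is ∀a ∀h ∃b ∃g: 2 universal, 2 existential.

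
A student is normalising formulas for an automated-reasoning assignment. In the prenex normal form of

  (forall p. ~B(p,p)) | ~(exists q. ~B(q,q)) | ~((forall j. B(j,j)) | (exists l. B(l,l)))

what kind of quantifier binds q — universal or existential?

Push ¬ through the quantifiers and connectives to reach negation normal form:
  (forall p. ~B(p,p)) | (forall q. B(q,q)) | (exists j. ~B(j,j)) & (forall l. ~B(l,l))
Finally move all quantifiers to the prefix:
  forall p. forall q. exists j. forall l. (~B(p,p) | B(q,q) | ~B(j,j) & ~B(l,l))
The quantifier exists q sits under an odd number of negations, so it flips to forall q.

universal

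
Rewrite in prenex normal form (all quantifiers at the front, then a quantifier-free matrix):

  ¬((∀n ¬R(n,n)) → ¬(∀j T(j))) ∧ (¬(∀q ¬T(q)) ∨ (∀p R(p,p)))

∀n ∀j ∃q ∀p (¬R(n,n) ∧ T(j) ∧ (T(q) ∨ R(p,p)))

Eliminate → and ↔ using ¬ and ∨.
  ¬(¬(∀n ¬R(n,n)) ∨ ¬(∀j T(j))) ∧ (¬(∀q ¬T(q)) ∨ (∀p R(p,p)))
Move each ¬ inward, flipping quantifiers it crosses:
  (∀n ¬R(n,n)) ∧ (∀j T(j)) ∧ ((∃q T(q)) ∨ (∀p R(p,p)))
All bound variables are already distinct, so no renaming is needed.
Extract every quantifier outward, since the variables are now distinct and don't occur free across branches:
  ∀n ∀j ∃q ∀p (¬R(n,n) ∧ T(j) ∧ (T(q) ∨ R(p,p)))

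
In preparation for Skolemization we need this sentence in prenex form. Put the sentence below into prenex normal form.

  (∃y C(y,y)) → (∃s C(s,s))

First replace A → B with ¬A ∨ B.
  ¬(∃y C(y,y)) ∨ (∃s C(s,s))
Move each ¬ inward, flipping quantifiers it crosses:
  (∀y ¬C(y,y)) ∨ (∃s C(s,s))
Extract every quantifier outward, since the variables are now distinct and don't occur free across branches:
  ∀y ∃s (¬C(y,y) ∨ C(s,s))

∀y ∃s (¬C(y,y) ∨ C(s,s))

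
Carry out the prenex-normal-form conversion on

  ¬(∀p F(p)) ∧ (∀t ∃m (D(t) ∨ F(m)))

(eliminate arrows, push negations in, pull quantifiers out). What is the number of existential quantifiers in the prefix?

2

Push ¬ through the quantifiers and connectives to reach negation normal form:
  (∃p ¬F(p)) ∧ (∀t ∃m (D(t) ∨ F(m)))
Pull the quantifiers to the front (each side's bound variable is not free in the other side):
  ∃p ∀t ∃m (¬F(p) ∧ (D(t) ∨ F(m)))
The prefix is ∃p ∀t ∃m: 1 universal, 2 existential.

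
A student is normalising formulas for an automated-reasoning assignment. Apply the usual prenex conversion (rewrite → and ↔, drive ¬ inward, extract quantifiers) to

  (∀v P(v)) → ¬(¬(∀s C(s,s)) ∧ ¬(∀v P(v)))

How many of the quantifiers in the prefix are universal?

Rewrite implications/biconditionals: A → B as ¬A ∨ B.
  ¬(∀v P(v)) ∨ ¬(¬(∀s C(s,s)) ∧ ¬(∀v P(v)))
Move each ¬ inward, flipping quantifiers it crosses:
  (∃v ¬P(v)) ∨ (∀s C(s,s)) ∨ (∀v P(v))
Standardize variables apart so no two quantifiers bind the same name: v↦z.
  (∃v ¬P(v)) ∨ (∀s C(s,s)) ∨ (∀z P(z))
Finally move all quantifiers to the prefix:
  ∃v ∀s ∀z (¬P(v) ∨ C(s,s) ∨ P(z))
The prefix is ∃v ∀s ∀z: 2 universal, 1 existential.

2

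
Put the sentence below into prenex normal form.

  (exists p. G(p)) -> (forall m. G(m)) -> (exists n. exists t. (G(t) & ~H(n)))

Rewrite implications/biconditionals: A → B as ¬A ∨ B.
  ~(exists p. G(p)) | ~(forall m. G(m)) | (exists n. exists t. (G(t) & ~H(n)))
Move each ¬ inward, flipping quantifiers it crosses:
  (forall p. ~G(p)) | (exists m. ~G(m)) | (exists n. exists t. (G(t) & ~H(n)))
All bound variables are already distinct, so no renaming is needed.
Extract every quantifier outward, since the variables are now distinct and don't occur free across branches:
  forall p. exists m. exists n. exists t. (~G(p) | ~G(m) | G(t) & ~H(n))

forall p. exists m. exists n. exists t. (~G(p) | ~G(m) | G(t) & ~H(n))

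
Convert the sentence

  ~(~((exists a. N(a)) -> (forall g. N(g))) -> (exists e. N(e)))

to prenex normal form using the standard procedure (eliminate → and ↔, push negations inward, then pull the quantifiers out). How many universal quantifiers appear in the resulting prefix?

1

Eliminate → and ↔ using ¬ and ∨.
  ~(~~(~(exists a. N(a)) | (forall g. N(g))) | (exists e. N(e)))
Push ¬ through the quantifiers and connectives to reach negation normal form:
  (exists a. N(a)) & (exists g. ~N(g)) & (forall e. ~N(e))
Extract every quantifier outward, since the variables are now distinct and don't occur free across branches:
  exists a. exists g. forall e. (N(a) & ~N(g) & ~N(e))
The prefix is exists a exists g forall e: 1 universal, 2 existential.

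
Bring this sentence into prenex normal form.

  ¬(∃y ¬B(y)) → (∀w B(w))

∃y ∀w (¬B(y) ∨ B(w))

Eliminate → and ↔ using ¬ and ∨.
  ¬¬(∃y ¬B(y)) ∨ (∀w B(w))
Push ¬ through the quantifiers and connectives to reach negation normal form:
  (∃y ¬B(y)) ∨ (∀w B(w))
All bound variables are already distinct, so no renaming is needed.
Finally move all quantifiers to the prefix:
  ∃y ∀w (¬B(y) ∨ B(w))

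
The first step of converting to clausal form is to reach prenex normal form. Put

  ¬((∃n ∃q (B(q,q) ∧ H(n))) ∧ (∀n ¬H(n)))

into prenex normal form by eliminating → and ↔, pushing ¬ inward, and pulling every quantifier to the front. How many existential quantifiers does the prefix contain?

1

Push ¬ through the quantifiers and connectives to reach negation normal form:
  (∀n ∀q (¬B(q,q) ∨ ¬H(n))) ∨ (∃n H(n))
Give each quantifier a distinct variable: n↦w1.
  (∀n ∀q (¬B(q,q) ∨ ¬H(n))) ∨ (∃w1 H(w1))
Pull the quantifiers to the front (each side's bound variable is not free in the other side):
  ∀n ∀q ∃w1 (¬B(q,q) ∨ ¬H(n) ∨ H(w1))
The prefix is ∀n ∀q ∃w1: 2 universal, 1 existential.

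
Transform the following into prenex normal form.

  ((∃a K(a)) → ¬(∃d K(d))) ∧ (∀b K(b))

∀a ∀d ∀b ((¬K(a) ∨ ¬K(d)) ∧ K(b))

First replace A → B with ¬A ∨ B.
  (¬(∃a K(a)) ∨ ¬(∃d K(d))) ∧ (∀b K(b))
Drive negations inward (¬∀x A ≡ ∃x ¬A, ¬∃x A ≡ ∀x ¬A, De Morgan for ∧/∨):
  ((∀a ¬K(a)) ∨ (∀d ¬K(d))) ∧ (∀b K(b))
All bound variables are already distinct, so no renaming is needed.
Pull the quantifiers to the front (each side's bound variable is not free in the other side):
  ∀a ∀d ∀b ((¬K(a) ∨ ¬K(d)) ∧ K(b))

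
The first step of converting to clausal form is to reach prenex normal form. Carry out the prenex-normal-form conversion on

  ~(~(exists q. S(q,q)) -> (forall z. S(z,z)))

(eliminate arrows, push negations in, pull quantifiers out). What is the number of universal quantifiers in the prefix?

First replace A → B with ¬A ∨ B.
  ~(~~(exists q. S(q,q)) | (forall z. S(z,z)))
Push ¬ through the quantifiers and connectives to reach negation normal form:
  (forall q. ~S(q,q)) & (exists z. ~S(z,z))
Finally move all quantifiers to the prefix:
  forall q. exists z. (~S(q,q) & ~S(z,z))
The prefix is forall q exists z: 1 universal, 1 existential.

1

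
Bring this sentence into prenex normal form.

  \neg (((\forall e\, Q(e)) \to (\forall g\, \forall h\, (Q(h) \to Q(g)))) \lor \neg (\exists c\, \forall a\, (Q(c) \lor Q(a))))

Rewrite implications/biconditionals: A → B as ¬A ∨ B.
  \neg (\neg (\forall e\, Q(e)) \lor (\forall g\, \forall h\, (\neg Q(h) \lor Q(g))) \lor \neg (\exists c\, \forall a\, (Q(c) \lor Q(a))))
Drive negations inward (¬∀x A ≡ ∃x ¬A, ¬∃x A ≡ ∀x ¬A, De Morgan for ∧/∨):
  (\forall e\, Q(e)) \land (\exists g\, \exists h\, (Q(h) \land \neg Q(g))) \land (\exists c\, \forall a\, (Q(c) \lor Q(a)))
Pull the quantifiers to the front (each side's bound variable is not free in the other side):
  \forall e\, \exists g\, \exists h\, \exists c\, \forall a\, (Q(e) \land Q(h) \land \neg Q(g) \land (Q(c) \lor Q(a)))

\forall e\, \exists g\, \exists h\, \exists c\, \forall a\, (Q(e) \land Q(h) \land \neg Q(g) \land (Q(c) \lor Q(a)))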